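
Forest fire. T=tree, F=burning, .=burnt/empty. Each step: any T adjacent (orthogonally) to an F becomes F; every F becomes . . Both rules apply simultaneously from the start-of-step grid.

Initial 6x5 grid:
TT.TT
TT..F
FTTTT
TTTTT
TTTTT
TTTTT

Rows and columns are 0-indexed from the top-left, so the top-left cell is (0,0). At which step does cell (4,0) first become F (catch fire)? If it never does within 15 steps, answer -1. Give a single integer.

Step 1: cell (4,0)='T' (+5 fires, +2 burnt)
Step 2: cell (4,0)='F' (+8 fires, +5 burnt)
  -> target ignites at step 2
Step 3: cell (4,0)='.' (+6 fires, +8 burnt)
Step 4: cell (4,0)='.' (+4 fires, +6 burnt)
Step 5: cell (4,0)='.' (+2 fires, +4 burnt)
Step 6: cell (4,0)='.' (+0 fires, +2 burnt)
  fire out at step 6

2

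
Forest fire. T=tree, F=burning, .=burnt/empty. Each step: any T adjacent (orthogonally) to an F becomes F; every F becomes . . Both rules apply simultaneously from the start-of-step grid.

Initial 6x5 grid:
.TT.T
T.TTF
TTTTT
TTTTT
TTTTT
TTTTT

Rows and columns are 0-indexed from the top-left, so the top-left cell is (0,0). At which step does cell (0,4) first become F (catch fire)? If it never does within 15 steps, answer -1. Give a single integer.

Step 1: cell (0,4)='F' (+3 fires, +1 burnt)
  -> target ignites at step 1
Step 2: cell (0,4)='.' (+3 fires, +3 burnt)
Step 3: cell (0,4)='.' (+4 fires, +3 burnt)
Step 4: cell (0,4)='.' (+5 fires, +4 burnt)
Step 5: cell (0,4)='.' (+4 fires, +5 burnt)
Step 6: cell (0,4)='.' (+4 fires, +4 burnt)
Step 7: cell (0,4)='.' (+2 fires, +4 burnt)
Step 8: cell (0,4)='.' (+1 fires, +2 burnt)
Step 9: cell (0,4)='.' (+0 fires, +1 burnt)
  fire out at step 9

1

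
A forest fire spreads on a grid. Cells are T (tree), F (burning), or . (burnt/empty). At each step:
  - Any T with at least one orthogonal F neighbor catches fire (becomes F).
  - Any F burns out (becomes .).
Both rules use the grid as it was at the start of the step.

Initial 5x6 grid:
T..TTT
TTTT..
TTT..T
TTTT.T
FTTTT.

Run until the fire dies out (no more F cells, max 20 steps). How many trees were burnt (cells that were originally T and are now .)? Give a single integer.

Answer: 19

Derivation:
Step 1: +2 fires, +1 burnt (F count now 2)
Step 2: +3 fires, +2 burnt (F count now 3)
Step 3: +4 fires, +3 burnt (F count now 4)
Step 4: +5 fires, +4 burnt (F count now 5)
Step 5: +1 fires, +5 burnt (F count now 1)
Step 6: +1 fires, +1 burnt (F count now 1)
Step 7: +1 fires, +1 burnt (F count now 1)
Step 8: +1 fires, +1 burnt (F count now 1)
Step 9: +1 fires, +1 burnt (F count now 1)
Step 10: +0 fires, +1 burnt (F count now 0)
Fire out after step 10
Initially T: 21, now '.': 28
Total burnt (originally-T cells now '.'): 19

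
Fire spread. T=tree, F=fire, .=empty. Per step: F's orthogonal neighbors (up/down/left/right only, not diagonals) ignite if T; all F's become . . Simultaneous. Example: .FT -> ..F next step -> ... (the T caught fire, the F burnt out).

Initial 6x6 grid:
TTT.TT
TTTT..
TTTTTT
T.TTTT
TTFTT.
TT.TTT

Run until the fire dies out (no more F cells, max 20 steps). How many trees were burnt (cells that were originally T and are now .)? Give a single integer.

Answer: 27

Derivation:
Step 1: +3 fires, +1 burnt (F count now 3)
Step 2: +6 fires, +3 burnt (F count now 6)
Step 3: +7 fires, +6 burnt (F count now 7)
Step 4: +7 fires, +7 burnt (F count now 7)
Step 5: +3 fires, +7 burnt (F count now 3)
Step 6: +1 fires, +3 burnt (F count now 1)
Step 7: +0 fires, +1 burnt (F count now 0)
Fire out after step 7
Initially T: 29, now '.': 34
Total burnt (originally-T cells now '.'): 27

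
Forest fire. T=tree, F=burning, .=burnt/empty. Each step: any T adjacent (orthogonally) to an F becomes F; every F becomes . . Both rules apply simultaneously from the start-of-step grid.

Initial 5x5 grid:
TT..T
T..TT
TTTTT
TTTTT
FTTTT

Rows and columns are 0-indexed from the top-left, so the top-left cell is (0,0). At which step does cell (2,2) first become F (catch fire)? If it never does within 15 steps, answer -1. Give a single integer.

Step 1: cell (2,2)='T' (+2 fires, +1 burnt)
Step 2: cell (2,2)='T' (+3 fires, +2 burnt)
Step 3: cell (2,2)='T' (+4 fires, +3 burnt)
Step 4: cell (2,2)='F' (+4 fires, +4 burnt)
  -> target ignites at step 4
Step 5: cell (2,2)='.' (+3 fires, +4 burnt)
Step 6: cell (2,2)='.' (+2 fires, +3 burnt)
Step 7: cell (2,2)='.' (+1 fires, +2 burnt)
Step 8: cell (2,2)='.' (+1 fires, +1 burnt)
Step 9: cell (2,2)='.' (+0 fires, +1 burnt)
  fire out at step 9

4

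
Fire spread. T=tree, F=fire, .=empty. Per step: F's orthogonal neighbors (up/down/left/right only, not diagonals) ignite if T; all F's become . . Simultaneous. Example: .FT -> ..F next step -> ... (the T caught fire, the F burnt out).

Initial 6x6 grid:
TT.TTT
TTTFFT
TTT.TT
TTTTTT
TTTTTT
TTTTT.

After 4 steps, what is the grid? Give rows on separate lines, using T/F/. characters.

Step 1: 5 trees catch fire, 2 burn out
  TT.FFT
  TTF..F
  TTT.FT
  TTTTTT
  TTTTTT
  TTTTT.
Step 2: 5 trees catch fire, 5 burn out
  TT...F
  TF....
  TTF..F
  TTTTFT
  TTTTTT
  TTTTT.
Step 3: 7 trees catch fire, 5 burn out
  TF....
  F.....
  TF....
  TTFF.F
  TTTTFT
  TTTTT.
Step 4: 7 trees catch fire, 7 burn out
  F.....
  ......
  F.....
  TF....
  TTFF.F
  TTTTF.

F.....
......
F.....
TF....
TTFF.F
TTTTF.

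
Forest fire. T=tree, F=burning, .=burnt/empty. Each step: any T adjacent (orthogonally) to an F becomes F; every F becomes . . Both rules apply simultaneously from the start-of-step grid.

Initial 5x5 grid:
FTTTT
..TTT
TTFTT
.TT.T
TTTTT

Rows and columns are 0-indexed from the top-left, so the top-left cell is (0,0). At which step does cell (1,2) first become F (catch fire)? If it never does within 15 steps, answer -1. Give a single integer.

Step 1: cell (1,2)='F' (+5 fires, +2 burnt)
  -> target ignites at step 1
Step 2: cell (1,2)='.' (+6 fires, +5 burnt)
Step 3: cell (1,2)='.' (+5 fires, +6 burnt)
Step 4: cell (1,2)='.' (+3 fires, +5 burnt)
Step 5: cell (1,2)='.' (+0 fires, +3 burnt)
  fire out at step 5

1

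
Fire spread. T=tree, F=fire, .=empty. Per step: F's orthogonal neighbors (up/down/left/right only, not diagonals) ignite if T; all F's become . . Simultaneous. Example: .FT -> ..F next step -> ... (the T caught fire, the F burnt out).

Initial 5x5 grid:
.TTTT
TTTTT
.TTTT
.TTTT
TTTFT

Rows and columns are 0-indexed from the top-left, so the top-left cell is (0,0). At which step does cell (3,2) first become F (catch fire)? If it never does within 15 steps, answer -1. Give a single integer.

Step 1: cell (3,2)='T' (+3 fires, +1 burnt)
Step 2: cell (3,2)='F' (+4 fires, +3 burnt)
  -> target ignites at step 2
Step 3: cell (3,2)='.' (+5 fires, +4 burnt)
Step 4: cell (3,2)='.' (+4 fires, +5 burnt)
Step 5: cell (3,2)='.' (+3 fires, +4 burnt)
Step 6: cell (3,2)='.' (+2 fires, +3 burnt)
Step 7: cell (3,2)='.' (+0 fires, +2 burnt)
  fire out at step 7

2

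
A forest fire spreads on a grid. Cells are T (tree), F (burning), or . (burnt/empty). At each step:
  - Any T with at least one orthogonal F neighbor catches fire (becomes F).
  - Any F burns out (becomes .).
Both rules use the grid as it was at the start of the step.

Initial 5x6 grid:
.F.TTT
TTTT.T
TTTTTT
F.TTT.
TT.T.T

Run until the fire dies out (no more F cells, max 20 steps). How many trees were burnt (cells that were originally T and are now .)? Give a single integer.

Step 1: +3 fires, +2 burnt (F count now 3)
Step 2: +4 fires, +3 burnt (F count now 4)
Step 3: +2 fires, +4 burnt (F count now 2)
Step 4: +3 fires, +2 burnt (F count now 3)
Step 5: +3 fires, +3 burnt (F count now 3)
Step 6: +4 fires, +3 burnt (F count now 4)
Step 7: +1 fires, +4 burnt (F count now 1)
Step 8: +0 fires, +1 burnt (F count now 0)
Fire out after step 8
Initially T: 21, now '.': 29
Total burnt (originally-T cells now '.'): 20

Answer: 20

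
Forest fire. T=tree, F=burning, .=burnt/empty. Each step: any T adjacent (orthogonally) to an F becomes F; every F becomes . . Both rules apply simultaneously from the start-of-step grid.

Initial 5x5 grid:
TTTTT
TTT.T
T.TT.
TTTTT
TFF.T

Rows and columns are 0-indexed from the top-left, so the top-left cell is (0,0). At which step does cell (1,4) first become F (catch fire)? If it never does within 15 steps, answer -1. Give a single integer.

Step 1: cell (1,4)='T' (+3 fires, +2 burnt)
Step 2: cell (1,4)='T' (+3 fires, +3 burnt)
Step 3: cell (1,4)='T' (+4 fires, +3 burnt)
Step 4: cell (1,4)='T' (+4 fires, +4 burnt)
Step 5: cell (1,4)='T' (+3 fires, +4 burnt)
Step 6: cell (1,4)='T' (+1 fires, +3 burnt)
Step 7: cell (1,4)='F' (+1 fires, +1 burnt)
  -> target ignites at step 7
Step 8: cell (1,4)='.' (+0 fires, +1 burnt)
  fire out at step 8

7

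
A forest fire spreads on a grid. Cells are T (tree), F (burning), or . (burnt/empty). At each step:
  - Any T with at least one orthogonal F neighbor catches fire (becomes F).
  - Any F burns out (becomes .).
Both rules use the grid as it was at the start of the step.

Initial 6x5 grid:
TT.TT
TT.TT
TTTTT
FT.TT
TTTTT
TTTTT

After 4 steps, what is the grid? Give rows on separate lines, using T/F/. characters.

Step 1: 3 trees catch fire, 1 burn out
  TT.TT
  TT.TT
  FTTTT
  .F.TT
  FTTTT
  TTTTT
Step 2: 4 trees catch fire, 3 burn out
  TT.TT
  FT.TT
  .FTTT
  ...TT
  .FTTT
  FTTTT
Step 3: 5 trees catch fire, 4 burn out
  FT.TT
  .F.TT
  ..FTT
  ...TT
  ..FTT
  .FTTT
Step 4: 4 trees catch fire, 5 burn out
  .F.TT
  ...TT
  ...FT
  ...TT
  ...FT
  ..FTT

.F.TT
...TT
...FT
...TT
...FT
..FTT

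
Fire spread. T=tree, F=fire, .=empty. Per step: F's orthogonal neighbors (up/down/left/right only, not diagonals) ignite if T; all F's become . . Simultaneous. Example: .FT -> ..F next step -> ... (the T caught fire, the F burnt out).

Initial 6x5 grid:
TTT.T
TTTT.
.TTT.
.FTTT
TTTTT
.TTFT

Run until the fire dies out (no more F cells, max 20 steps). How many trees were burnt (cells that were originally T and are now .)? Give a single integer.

Answer: 21

Derivation:
Step 1: +6 fires, +2 burnt (F count now 6)
Step 2: +7 fires, +6 burnt (F count now 7)
Step 3: +5 fires, +7 burnt (F count now 5)
Step 4: +3 fires, +5 burnt (F count now 3)
Step 5: +0 fires, +3 burnt (F count now 0)
Fire out after step 5
Initially T: 22, now '.': 29
Total burnt (originally-T cells now '.'): 21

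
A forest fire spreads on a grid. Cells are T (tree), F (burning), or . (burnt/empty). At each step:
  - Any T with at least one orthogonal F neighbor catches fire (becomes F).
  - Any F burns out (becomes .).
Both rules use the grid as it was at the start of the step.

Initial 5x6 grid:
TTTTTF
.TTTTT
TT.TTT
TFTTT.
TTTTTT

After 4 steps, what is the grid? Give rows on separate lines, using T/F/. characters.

Step 1: 6 trees catch fire, 2 burn out
  TTTTF.
  .TTTTF
  TF.TTT
  F.FTT.
  TFTTTT
Step 2: 8 trees catch fire, 6 burn out
  TTTF..
  .FTTF.
  F..TTF
  ...FT.
  F.FTTT
Step 3: 8 trees catch fire, 8 burn out
  TFF...
  ..FF..
  ...FF.
  ....F.
  ...FTT
Step 4: 2 trees catch fire, 8 burn out
  F.....
  ......
  ......
  ......
  ....FT

F.....
......
......
......
....FT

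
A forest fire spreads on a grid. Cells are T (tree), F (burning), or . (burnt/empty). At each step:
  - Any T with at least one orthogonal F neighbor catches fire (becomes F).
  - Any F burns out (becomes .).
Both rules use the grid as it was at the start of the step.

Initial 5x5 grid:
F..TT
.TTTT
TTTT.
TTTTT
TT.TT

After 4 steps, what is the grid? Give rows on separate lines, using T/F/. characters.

Step 1: 0 trees catch fire, 1 burn out
  ...TT
  .TTTT
  TTTT.
  TTTTT
  TT.TT
Step 2: 0 trees catch fire, 0 burn out
  ...TT
  .TTTT
  TTTT.
  TTTTT
  TT.TT
Step 3: 0 trees catch fire, 0 burn out
  ...TT
  .TTTT
  TTTT.
  TTTTT
  TT.TT
Step 4: 0 trees catch fire, 0 burn out
  ...TT
  .TTTT
  TTTT.
  TTTTT
  TT.TT

...TT
.TTTT
TTTT.
TTTTT
TT.TT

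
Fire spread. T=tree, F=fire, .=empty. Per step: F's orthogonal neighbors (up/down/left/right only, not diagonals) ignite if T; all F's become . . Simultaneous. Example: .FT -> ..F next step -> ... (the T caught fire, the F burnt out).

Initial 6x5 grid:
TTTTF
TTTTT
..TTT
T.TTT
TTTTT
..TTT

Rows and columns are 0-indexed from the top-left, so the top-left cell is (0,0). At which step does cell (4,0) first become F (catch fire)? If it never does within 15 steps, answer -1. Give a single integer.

Step 1: cell (4,0)='T' (+2 fires, +1 burnt)
Step 2: cell (4,0)='T' (+3 fires, +2 burnt)
Step 3: cell (4,0)='T' (+4 fires, +3 burnt)
Step 4: cell (4,0)='T' (+5 fires, +4 burnt)
Step 5: cell (4,0)='T' (+4 fires, +5 burnt)
Step 6: cell (4,0)='T' (+2 fires, +4 burnt)
Step 7: cell (4,0)='T' (+2 fires, +2 burnt)
Step 8: cell (4,0)='F' (+1 fires, +2 burnt)
  -> target ignites at step 8
Step 9: cell (4,0)='.' (+1 fires, +1 burnt)
Step 10: cell (4,0)='.' (+0 fires, +1 burnt)
  fire out at step 10

8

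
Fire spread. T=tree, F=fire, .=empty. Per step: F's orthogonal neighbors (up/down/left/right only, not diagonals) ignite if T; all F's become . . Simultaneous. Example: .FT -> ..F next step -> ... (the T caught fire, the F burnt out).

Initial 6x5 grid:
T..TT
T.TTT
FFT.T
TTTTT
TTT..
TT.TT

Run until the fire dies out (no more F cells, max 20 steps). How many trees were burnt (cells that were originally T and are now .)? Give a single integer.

Answer: 19

Derivation:
Step 1: +4 fires, +2 burnt (F count now 4)
Step 2: +5 fires, +4 burnt (F count now 5)
Step 3: +5 fires, +5 burnt (F count now 5)
Step 4: +3 fires, +5 burnt (F count now 3)
Step 5: +2 fires, +3 burnt (F count now 2)
Step 6: +0 fires, +2 burnt (F count now 0)
Fire out after step 6
Initially T: 21, now '.': 28
Total burnt (originally-T cells now '.'): 19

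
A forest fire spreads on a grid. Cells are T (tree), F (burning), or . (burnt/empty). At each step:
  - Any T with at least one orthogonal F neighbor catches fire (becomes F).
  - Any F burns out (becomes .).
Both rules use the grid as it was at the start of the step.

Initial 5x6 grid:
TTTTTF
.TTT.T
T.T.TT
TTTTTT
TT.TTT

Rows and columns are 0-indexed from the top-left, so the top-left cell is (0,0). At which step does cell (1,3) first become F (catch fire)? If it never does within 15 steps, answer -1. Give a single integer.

Step 1: cell (1,3)='T' (+2 fires, +1 burnt)
Step 2: cell (1,3)='T' (+2 fires, +2 burnt)
Step 3: cell (1,3)='F' (+4 fires, +2 burnt)
  -> target ignites at step 3
Step 4: cell (1,3)='.' (+4 fires, +4 burnt)
Step 5: cell (1,3)='.' (+5 fires, +4 burnt)
Step 6: cell (1,3)='.' (+2 fires, +5 burnt)
Step 7: cell (1,3)='.' (+1 fires, +2 burnt)
Step 8: cell (1,3)='.' (+2 fires, +1 burnt)
Step 9: cell (1,3)='.' (+2 fires, +2 burnt)
Step 10: cell (1,3)='.' (+0 fires, +2 burnt)
  fire out at step 10

3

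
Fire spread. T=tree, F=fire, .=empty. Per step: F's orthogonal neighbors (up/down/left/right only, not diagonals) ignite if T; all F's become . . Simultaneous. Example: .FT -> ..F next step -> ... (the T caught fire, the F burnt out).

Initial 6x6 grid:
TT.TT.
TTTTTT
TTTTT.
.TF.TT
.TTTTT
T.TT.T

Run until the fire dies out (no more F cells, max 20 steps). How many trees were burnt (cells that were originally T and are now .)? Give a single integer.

Answer: 26

Derivation:
Step 1: +3 fires, +1 burnt (F count now 3)
Step 2: +6 fires, +3 burnt (F count now 6)
Step 3: +6 fires, +6 burnt (F count now 6)
Step 4: +6 fires, +6 burnt (F count now 6)
Step 5: +5 fires, +6 burnt (F count now 5)
Step 6: +0 fires, +5 burnt (F count now 0)
Fire out after step 6
Initially T: 27, now '.': 35
Total burnt (originally-T cells now '.'): 26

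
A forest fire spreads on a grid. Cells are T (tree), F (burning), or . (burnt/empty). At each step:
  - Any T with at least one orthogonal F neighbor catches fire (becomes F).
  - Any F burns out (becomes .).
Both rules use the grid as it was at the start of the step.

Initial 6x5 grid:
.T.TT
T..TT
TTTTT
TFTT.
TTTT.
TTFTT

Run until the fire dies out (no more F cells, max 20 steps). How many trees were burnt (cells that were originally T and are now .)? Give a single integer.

Answer: 21

Derivation:
Step 1: +7 fires, +2 burnt (F count now 7)
Step 2: +7 fires, +7 burnt (F count now 7)
Step 3: +2 fires, +7 burnt (F count now 2)
Step 4: +2 fires, +2 burnt (F count now 2)
Step 5: +2 fires, +2 burnt (F count now 2)
Step 6: +1 fires, +2 burnt (F count now 1)
Step 7: +0 fires, +1 burnt (F count now 0)
Fire out after step 7
Initially T: 22, now '.': 29
Total burnt (originally-T cells now '.'): 21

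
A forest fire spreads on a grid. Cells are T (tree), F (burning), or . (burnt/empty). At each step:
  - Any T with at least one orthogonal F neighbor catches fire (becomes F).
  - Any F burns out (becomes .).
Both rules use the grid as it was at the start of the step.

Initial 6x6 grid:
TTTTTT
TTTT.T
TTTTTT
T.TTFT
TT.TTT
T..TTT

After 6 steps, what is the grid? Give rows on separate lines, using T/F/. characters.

Step 1: 4 trees catch fire, 1 burn out
  TTTTTT
  TTTT.T
  TTTTFT
  T.TF.F
  TT.TFT
  T..TTT
Step 2: 6 trees catch fire, 4 burn out
  TTTTTT
  TTTT.T
  TTTF.F
  T.F...
  TT.F.F
  T..TFT
Step 3: 5 trees catch fire, 6 burn out
  TTTTTT
  TTTF.F
  TTF...
  T.....
  TT....
  T..F.F
Step 4: 4 trees catch fire, 5 burn out
  TTTFTF
  TTF...
  TF....
  T.....
  TT....
  T.....
Step 5: 4 trees catch fire, 4 burn out
  TTF.F.
  TF....
  F.....
  T.....
  TT....
  T.....
Step 6: 3 trees catch fire, 4 burn out
  TF....
  F.....
  ......
  F.....
  TT....
  T.....

TF....
F.....
......
F.....
TT....
T.....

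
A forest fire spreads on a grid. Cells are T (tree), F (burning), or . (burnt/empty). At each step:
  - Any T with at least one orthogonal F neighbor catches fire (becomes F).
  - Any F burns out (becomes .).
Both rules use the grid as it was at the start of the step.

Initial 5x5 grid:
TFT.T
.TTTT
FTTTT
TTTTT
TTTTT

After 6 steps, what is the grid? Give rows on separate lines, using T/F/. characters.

Step 1: 5 trees catch fire, 2 burn out
  F.F.T
  .FTTT
  .FTTT
  FTTTT
  TTTTT
Step 2: 4 trees catch fire, 5 burn out
  ....T
  ..FTT
  ..FTT
  .FTTT
  FTTTT
Step 3: 4 trees catch fire, 4 burn out
  ....T
  ...FT
  ...FT
  ..FTT
  .FTTT
Step 4: 4 trees catch fire, 4 burn out
  ....T
  ....F
  ....F
  ...FT
  ..FTT
Step 5: 3 trees catch fire, 4 burn out
  ....F
  .....
  .....
  ....F
  ...FT
Step 6: 1 trees catch fire, 3 burn out
  .....
  .....
  .....
  .....
  ....F

.....
.....
.....
.....
....F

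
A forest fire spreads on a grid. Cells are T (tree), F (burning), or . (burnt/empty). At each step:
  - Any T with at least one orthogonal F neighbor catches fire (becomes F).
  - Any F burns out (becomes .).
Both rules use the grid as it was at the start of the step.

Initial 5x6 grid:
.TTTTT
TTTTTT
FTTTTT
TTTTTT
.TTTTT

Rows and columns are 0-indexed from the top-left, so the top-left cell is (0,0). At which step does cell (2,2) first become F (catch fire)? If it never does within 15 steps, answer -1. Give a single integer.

Step 1: cell (2,2)='T' (+3 fires, +1 burnt)
Step 2: cell (2,2)='F' (+3 fires, +3 burnt)
  -> target ignites at step 2
Step 3: cell (2,2)='.' (+5 fires, +3 burnt)
Step 4: cell (2,2)='.' (+5 fires, +5 burnt)
Step 5: cell (2,2)='.' (+5 fires, +5 burnt)
Step 6: cell (2,2)='.' (+4 fires, +5 burnt)
Step 7: cell (2,2)='.' (+2 fires, +4 burnt)
Step 8: cell (2,2)='.' (+0 fires, +2 burnt)
  fire out at step 8

2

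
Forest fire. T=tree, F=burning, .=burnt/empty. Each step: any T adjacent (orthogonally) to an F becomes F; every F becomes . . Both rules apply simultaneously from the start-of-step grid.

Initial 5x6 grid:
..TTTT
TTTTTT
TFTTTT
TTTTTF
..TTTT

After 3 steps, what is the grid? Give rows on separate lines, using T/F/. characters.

Step 1: 7 trees catch fire, 2 burn out
  ..TTTT
  TFTTTT
  F.FTTF
  TFTTF.
  ..TTTF
Step 2: 9 trees catch fire, 7 burn out
  ..TTTT
  F.FTTF
  ...FF.
  F.FF..
  ..TTF.
Step 3: 6 trees catch fire, 9 burn out
  ..FTTF
  ...FF.
  ......
  ......
  ..FF..

..FTTF
...FF.
......
......
..FF..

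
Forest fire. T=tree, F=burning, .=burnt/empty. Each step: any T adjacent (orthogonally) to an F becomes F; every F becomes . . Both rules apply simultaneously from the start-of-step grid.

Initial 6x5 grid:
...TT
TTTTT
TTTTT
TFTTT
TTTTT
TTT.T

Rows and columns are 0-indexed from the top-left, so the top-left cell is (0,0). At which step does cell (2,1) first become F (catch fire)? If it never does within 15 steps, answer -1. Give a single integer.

Step 1: cell (2,1)='F' (+4 fires, +1 burnt)
  -> target ignites at step 1
Step 2: cell (2,1)='.' (+7 fires, +4 burnt)
Step 3: cell (2,1)='.' (+7 fires, +7 burnt)
Step 4: cell (2,1)='.' (+3 fires, +7 burnt)
Step 5: cell (2,1)='.' (+3 fires, +3 burnt)
Step 6: cell (2,1)='.' (+1 fires, +3 burnt)
Step 7: cell (2,1)='.' (+0 fires, +1 burnt)
  fire out at step 7

1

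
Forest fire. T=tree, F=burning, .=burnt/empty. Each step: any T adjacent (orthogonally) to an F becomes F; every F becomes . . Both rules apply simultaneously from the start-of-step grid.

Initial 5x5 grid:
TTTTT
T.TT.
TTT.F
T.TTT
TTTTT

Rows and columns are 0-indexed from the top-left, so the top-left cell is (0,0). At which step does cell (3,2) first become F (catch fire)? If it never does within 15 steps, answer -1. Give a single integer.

Step 1: cell (3,2)='T' (+1 fires, +1 burnt)
Step 2: cell (3,2)='T' (+2 fires, +1 burnt)
Step 3: cell (3,2)='F' (+2 fires, +2 burnt)
  -> target ignites at step 3
Step 4: cell (3,2)='.' (+2 fires, +2 burnt)
Step 5: cell (3,2)='.' (+3 fires, +2 burnt)
Step 6: cell (3,2)='.' (+4 fires, +3 burnt)
Step 7: cell (3,2)='.' (+4 fires, +4 burnt)
Step 8: cell (3,2)='.' (+2 fires, +4 burnt)
Step 9: cell (3,2)='.' (+0 fires, +2 burnt)
  fire out at step 9

3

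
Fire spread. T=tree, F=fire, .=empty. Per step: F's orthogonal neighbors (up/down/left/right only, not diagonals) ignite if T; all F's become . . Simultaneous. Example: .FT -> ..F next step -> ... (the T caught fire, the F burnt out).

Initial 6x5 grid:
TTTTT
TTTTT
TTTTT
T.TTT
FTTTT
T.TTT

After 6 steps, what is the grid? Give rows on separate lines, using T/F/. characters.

Step 1: 3 trees catch fire, 1 burn out
  TTTTT
  TTTTT
  TTTTT
  F.TTT
  .FTTT
  F.TTT
Step 2: 2 trees catch fire, 3 burn out
  TTTTT
  TTTTT
  FTTTT
  ..TTT
  ..FTT
  ..TTT
Step 3: 5 trees catch fire, 2 burn out
  TTTTT
  FTTTT
  .FTTT
  ..FTT
  ...FT
  ..FTT
Step 4: 6 trees catch fire, 5 burn out
  FTTTT
  .FTTT
  ..FTT
  ...FT
  ....F
  ...FT
Step 5: 5 trees catch fire, 6 burn out
  .FTTT
  ..FTT
  ...FT
  ....F
  .....
  ....F
Step 6: 3 trees catch fire, 5 burn out
  ..FTT
  ...FT
  ....F
  .....
  .....
  .....

..FTT
...FT
....F
.....
.....
.....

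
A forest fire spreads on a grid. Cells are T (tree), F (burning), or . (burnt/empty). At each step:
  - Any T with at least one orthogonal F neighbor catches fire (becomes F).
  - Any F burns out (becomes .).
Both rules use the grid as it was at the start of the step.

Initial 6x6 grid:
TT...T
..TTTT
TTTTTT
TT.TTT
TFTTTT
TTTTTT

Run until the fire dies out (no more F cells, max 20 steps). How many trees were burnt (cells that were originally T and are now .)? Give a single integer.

Answer: 27

Derivation:
Step 1: +4 fires, +1 burnt (F count now 4)
Step 2: +5 fires, +4 burnt (F count now 5)
Step 3: +5 fires, +5 burnt (F count now 5)
Step 4: +5 fires, +5 burnt (F count now 5)
Step 5: +4 fires, +5 burnt (F count now 4)
Step 6: +2 fires, +4 burnt (F count now 2)
Step 7: +1 fires, +2 burnt (F count now 1)
Step 8: +1 fires, +1 burnt (F count now 1)
Step 9: +0 fires, +1 burnt (F count now 0)
Fire out after step 9
Initially T: 29, now '.': 34
Total burnt (originally-T cells now '.'): 27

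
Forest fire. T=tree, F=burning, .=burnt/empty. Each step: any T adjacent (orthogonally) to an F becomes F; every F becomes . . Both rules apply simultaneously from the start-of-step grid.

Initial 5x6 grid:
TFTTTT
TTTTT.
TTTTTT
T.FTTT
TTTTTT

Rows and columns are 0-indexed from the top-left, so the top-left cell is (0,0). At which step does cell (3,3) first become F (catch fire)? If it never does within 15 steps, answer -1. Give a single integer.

Step 1: cell (3,3)='F' (+6 fires, +2 burnt)
  -> target ignites at step 1
Step 2: cell (3,3)='.' (+8 fires, +6 burnt)
Step 3: cell (3,3)='.' (+7 fires, +8 burnt)
Step 4: cell (3,3)='.' (+5 fires, +7 burnt)
Step 5: cell (3,3)='.' (+0 fires, +5 burnt)
  fire out at step 5

1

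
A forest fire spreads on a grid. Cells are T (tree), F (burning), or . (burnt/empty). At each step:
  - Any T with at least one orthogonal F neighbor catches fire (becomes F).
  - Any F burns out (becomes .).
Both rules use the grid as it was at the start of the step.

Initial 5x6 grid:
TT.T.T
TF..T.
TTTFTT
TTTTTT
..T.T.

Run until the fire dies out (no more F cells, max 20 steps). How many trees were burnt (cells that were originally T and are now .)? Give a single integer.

Answer: 17

Derivation:
Step 1: +6 fires, +2 burnt (F count now 6)
Step 2: +7 fires, +6 burnt (F count now 7)
Step 3: +4 fires, +7 burnt (F count now 4)
Step 4: +0 fires, +4 burnt (F count now 0)
Fire out after step 4
Initially T: 19, now '.': 28
Total burnt (originally-T cells now '.'): 17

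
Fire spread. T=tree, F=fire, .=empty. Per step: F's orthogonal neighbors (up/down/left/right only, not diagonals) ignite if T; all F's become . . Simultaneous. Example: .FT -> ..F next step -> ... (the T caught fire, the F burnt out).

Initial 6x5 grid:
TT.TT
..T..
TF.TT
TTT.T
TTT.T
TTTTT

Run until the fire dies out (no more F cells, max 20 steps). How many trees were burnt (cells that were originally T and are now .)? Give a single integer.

Answer: 16

Derivation:
Step 1: +2 fires, +1 burnt (F count now 2)
Step 2: +3 fires, +2 burnt (F count now 3)
Step 3: +3 fires, +3 burnt (F count now 3)
Step 4: +2 fires, +3 burnt (F count now 2)
Step 5: +1 fires, +2 burnt (F count now 1)
Step 6: +1 fires, +1 burnt (F count now 1)
Step 7: +1 fires, +1 burnt (F count now 1)
Step 8: +1 fires, +1 burnt (F count now 1)
Step 9: +1 fires, +1 burnt (F count now 1)
Step 10: +1 fires, +1 burnt (F count now 1)
Step 11: +0 fires, +1 burnt (F count now 0)
Fire out after step 11
Initially T: 21, now '.': 25
Total burnt (originally-T cells now '.'): 16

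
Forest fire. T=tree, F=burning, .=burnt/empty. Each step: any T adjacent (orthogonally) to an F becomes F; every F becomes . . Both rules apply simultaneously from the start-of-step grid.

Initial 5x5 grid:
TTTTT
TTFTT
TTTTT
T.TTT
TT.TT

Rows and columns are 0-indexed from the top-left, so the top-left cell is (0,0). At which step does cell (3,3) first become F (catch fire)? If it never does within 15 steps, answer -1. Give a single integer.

Step 1: cell (3,3)='T' (+4 fires, +1 burnt)
Step 2: cell (3,3)='T' (+7 fires, +4 burnt)
Step 3: cell (3,3)='F' (+5 fires, +7 burnt)
  -> target ignites at step 3
Step 4: cell (3,3)='.' (+3 fires, +5 burnt)
Step 5: cell (3,3)='.' (+2 fires, +3 burnt)
Step 6: cell (3,3)='.' (+1 fires, +2 burnt)
Step 7: cell (3,3)='.' (+0 fires, +1 burnt)
  fire out at step 7

3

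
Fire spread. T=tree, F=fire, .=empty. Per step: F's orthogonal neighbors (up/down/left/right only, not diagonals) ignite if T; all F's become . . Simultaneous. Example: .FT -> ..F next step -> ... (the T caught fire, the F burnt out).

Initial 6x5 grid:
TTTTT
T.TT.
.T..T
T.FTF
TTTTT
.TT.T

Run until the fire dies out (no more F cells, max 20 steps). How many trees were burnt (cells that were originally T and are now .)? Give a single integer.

Answer: 11

Derivation:
Step 1: +4 fires, +2 burnt (F count now 4)
Step 2: +4 fires, +4 burnt (F count now 4)
Step 3: +2 fires, +4 burnt (F count now 2)
Step 4: +1 fires, +2 burnt (F count now 1)
Step 5: +0 fires, +1 burnt (F count now 0)
Fire out after step 5
Initially T: 20, now '.': 21
Total burnt (originally-T cells now '.'): 11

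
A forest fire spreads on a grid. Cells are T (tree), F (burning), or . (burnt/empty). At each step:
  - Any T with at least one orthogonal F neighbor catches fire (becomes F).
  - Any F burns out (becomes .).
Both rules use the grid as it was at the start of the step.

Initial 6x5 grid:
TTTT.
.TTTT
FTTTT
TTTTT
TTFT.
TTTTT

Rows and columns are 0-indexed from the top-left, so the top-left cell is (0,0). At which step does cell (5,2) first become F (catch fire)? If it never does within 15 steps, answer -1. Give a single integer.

Step 1: cell (5,2)='F' (+6 fires, +2 burnt)
  -> target ignites at step 1
Step 2: cell (5,2)='.' (+7 fires, +6 burnt)
Step 3: cell (5,2)='.' (+6 fires, +7 burnt)
Step 4: cell (5,2)='.' (+4 fires, +6 burnt)
Step 5: cell (5,2)='.' (+2 fires, +4 burnt)
Step 6: cell (5,2)='.' (+0 fires, +2 burnt)
  fire out at step 6

1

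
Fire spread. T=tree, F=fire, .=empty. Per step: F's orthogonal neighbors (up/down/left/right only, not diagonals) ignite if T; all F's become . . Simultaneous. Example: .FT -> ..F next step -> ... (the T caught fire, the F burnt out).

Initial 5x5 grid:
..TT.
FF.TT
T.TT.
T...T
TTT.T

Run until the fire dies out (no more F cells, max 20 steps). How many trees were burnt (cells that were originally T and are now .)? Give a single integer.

Answer: 5

Derivation:
Step 1: +1 fires, +2 burnt (F count now 1)
Step 2: +1 fires, +1 burnt (F count now 1)
Step 3: +1 fires, +1 burnt (F count now 1)
Step 4: +1 fires, +1 burnt (F count now 1)
Step 5: +1 fires, +1 burnt (F count now 1)
Step 6: +0 fires, +1 burnt (F count now 0)
Fire out after step 6
Initially T: 13, now '.': 17
Total burnt (originally-T cells now '.'): 5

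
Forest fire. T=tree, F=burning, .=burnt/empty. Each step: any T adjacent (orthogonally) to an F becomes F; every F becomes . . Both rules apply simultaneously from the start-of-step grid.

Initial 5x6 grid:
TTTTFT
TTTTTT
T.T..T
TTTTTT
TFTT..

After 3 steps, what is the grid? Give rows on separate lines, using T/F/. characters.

Step 1: 6 trees catch fire, 2 burn out
  TTTF.F
  TTTTFT
  T.T..T
  TFTTTT
  F.FT..
Step 2: 6 trees catch fire, 6 burn out
  TTF...
  TTTF.F
  T.T..T
  F.FTTT
  ...F..
Step 3: 6 trees catch fire, 6 burn out
  TF....
  TTF...
  F.F..F
  ...FTT
  ......

TF....
TTF...
F.F..F
...FTT
......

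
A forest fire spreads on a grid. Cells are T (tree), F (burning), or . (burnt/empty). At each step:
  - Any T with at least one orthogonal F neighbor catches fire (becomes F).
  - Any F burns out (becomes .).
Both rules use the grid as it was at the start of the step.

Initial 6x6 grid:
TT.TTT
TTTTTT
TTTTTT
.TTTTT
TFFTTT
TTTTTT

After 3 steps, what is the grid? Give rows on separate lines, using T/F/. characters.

Step 1: 6 trees catch fire, 2 burn out
  TT.TTT
  TTTTTT
  TTTTTT
  .FFTTT
  F..FTT
  TFFTTT
Step 2: 6 trees catch fire, 6 burn out
  TT.TTT
  TTTTTT
  TFFTTT
  ...FTT
  ....FT
  F..FTT
Step 3: 7 trees catch fire, 6 burn out
  TT.TTT
  TFFTTT
  F..FTT
  ....FT
  .....F
  ....FT

TT.TTT
TFFTTT
F..FTT
....FT
.....F
....FT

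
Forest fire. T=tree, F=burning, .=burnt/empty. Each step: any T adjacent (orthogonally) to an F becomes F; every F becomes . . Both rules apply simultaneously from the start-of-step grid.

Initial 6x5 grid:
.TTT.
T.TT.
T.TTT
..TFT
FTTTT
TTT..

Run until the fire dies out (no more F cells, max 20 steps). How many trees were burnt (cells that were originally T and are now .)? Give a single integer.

Step 1: +6 fires, +2 burnt (F count now 6)
Step 2: +6 fires, +6 burnt (F count now 6)
Step 3: +3 fires, +6 burnt (F count now 3)
Step 4: +1 fires, +3 burnt (F count now 1)
Step 5: +1 fires, +1 burnt (F count now 1)
Step 6: +0 fires, +1 burnt (F count now 0)
Fire out after step 6
Initially T: 19, now '.': 28
Total burnt (originally-T cells now '.'): 17

Answer: 17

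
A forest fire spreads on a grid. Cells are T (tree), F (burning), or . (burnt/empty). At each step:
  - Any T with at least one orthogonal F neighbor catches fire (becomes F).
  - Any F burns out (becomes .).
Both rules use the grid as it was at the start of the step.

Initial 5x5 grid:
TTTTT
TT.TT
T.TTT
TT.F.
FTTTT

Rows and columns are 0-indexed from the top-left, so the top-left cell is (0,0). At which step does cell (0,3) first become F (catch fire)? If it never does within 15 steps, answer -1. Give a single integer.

Step 1: cell (0,3)='T' (+4 fires, +2 burnt)
Step 2: cell (0,3)='T' (+7 fires, +4 burnt)
Step 3: cell (0,3)='F' (+3 fires, +7 burnt)
  -> target ignites at step 3
Step 4: cell (0,3)='.' (+4 fires, +3 burnt)
Step 5: cell (0,3)='.' (+1 fires, +4 burnt)
Step 6: cell (0,3)='.' (+0 fires, +1 burnt)
  fire out at step 6

3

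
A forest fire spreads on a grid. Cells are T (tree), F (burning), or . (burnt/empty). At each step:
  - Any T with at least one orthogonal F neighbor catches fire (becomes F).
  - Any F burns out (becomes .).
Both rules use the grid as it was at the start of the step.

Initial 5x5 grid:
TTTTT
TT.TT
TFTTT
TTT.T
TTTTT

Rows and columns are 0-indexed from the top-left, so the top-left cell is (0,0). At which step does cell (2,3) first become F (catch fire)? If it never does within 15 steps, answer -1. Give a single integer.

Step 1: cell (2,3)='T' (+4 fires, +1 burnt)
Step 2: cell (2,3)='F' (+6 fires, +4 burnt)
  -> target ignites at step 2
Step 3: cell (2,3)='.' (+6 fires, +6 burnt)
Step 4: cell (2,3)='.' (+4 fires, +6 burnt)
Step 5: cell (2,3)='.' (+2 fires, +4 burnt)
Step 6: cell (2,3)='.' (+0 fires, +2 burnt)
  fire out at step 6

2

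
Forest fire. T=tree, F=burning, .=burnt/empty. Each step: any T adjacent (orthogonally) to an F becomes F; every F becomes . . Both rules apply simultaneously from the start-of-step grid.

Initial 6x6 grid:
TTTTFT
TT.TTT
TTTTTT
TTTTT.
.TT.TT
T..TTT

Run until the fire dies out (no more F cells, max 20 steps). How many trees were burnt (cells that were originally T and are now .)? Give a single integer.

Step 1: +3 fires, +1 burnt (F count now 3)
Step 2: +4 fires, +3 burnt (F count now 4)
Step 3: +4 fires, +4 burnt (F count now 4)
Step 4: +5 fires, +4 burnt (F count now 5)
Step 5: +5 fires, +5 burnt (F count now 5)
Step 6: +5 fires, +5 burnt (F count now 5)
Step 7: +2 fires, +5 burnt (F count now 2)
Step 8: +0 fires, +2 burnt (F count now 0)
Fire out after step 8
Initially T: 29, now '.': 35
Total burnt (originally-T cells now '.'): 28

Answer: 28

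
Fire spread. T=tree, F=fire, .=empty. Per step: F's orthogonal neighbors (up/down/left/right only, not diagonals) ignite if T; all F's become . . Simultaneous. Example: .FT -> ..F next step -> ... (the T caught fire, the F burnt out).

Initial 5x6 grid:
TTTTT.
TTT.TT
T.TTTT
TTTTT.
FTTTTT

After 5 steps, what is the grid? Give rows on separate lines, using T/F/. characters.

Step 1: 2 trees catch fire, 1 burn out
  TTTTT.
  TTT.TT
  T.TTTT
  FTTTT.
  .FTTTT
Step 2: 3 trees catch fire, 2 burn out
  TTTTT.
  TTT.TT
  F.TTTT
  .FTTT.
  ..FTTT
Step 3: 3 trees catch fire, 3 burn out
  TTTTT.
  FTT.TT
  ..TTTT
  ..FTT.
  ...FTT
Step 4: 5 trees catch fire, 3 burn out
  FTTTT.
  .FT.TT
  ..FTTT
  ...FT.
  ....FT
Step 5: 5 trees catch fire, 5 burn out
  .FTTT.
  ..F.TT
  ...FTT
  ....F.
  .....F

.FTTT.
..F.TT
...FTT
....F.
.....F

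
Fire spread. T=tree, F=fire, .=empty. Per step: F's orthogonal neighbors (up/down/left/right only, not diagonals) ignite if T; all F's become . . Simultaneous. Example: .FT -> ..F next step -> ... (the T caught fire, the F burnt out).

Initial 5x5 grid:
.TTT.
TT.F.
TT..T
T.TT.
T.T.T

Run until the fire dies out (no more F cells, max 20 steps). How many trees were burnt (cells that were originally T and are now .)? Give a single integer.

Step 1: +1 fires, +1 burnt (F count now 1)
Step 2: +1 fires, +1 burnt (F count now 1)
Step 3: +1 fires, +1 burnt (F count now 1)
Step 4: +1 fires, +1 burnt (F count now 1)
Step 5: +2 fires, +1 burnt (F count now 2)
Step 6: +1 fires, +2 burnt (F count now 1)
Step 7: +1 fires, +1 burnt (F count now 1)
Step 8: +1 fires, +1 burnt (F count now 1)
Step 9: +0 fires, +1 burnt (F count now 0)
Fire out after step 9
Initially T: 14, now '.': 20
Total burnt (originally-T cells now '.'): 9

Answer: 9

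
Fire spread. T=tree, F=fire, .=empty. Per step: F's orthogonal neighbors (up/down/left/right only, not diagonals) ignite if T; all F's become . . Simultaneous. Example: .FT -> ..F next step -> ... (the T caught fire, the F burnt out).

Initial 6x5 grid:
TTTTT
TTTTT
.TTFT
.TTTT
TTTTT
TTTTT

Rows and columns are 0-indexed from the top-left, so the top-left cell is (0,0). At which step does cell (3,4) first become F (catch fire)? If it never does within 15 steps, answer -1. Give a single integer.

Step 1: cell (3,4)='T' (+4 fires, +1 burnt)
Step 2: cell (3,4)='F' (+7 fires, +4 burnt)
  -> target ignites at step 2
Step 3: cell (3,4)='.' (+7 fires, +7 burnt)
Step 4: cell (3,4)='.' (+5 fires, +7 burnt)
Step 5: cell (3,4)='.' (+3 fires, +5 burnt)
Step 6: cell (3,4)='.' (+1 fires, +3 burnt)
Step 7: cell (3,4)='.' (+0 fires, +1 burnt)
  fire out at step 7

2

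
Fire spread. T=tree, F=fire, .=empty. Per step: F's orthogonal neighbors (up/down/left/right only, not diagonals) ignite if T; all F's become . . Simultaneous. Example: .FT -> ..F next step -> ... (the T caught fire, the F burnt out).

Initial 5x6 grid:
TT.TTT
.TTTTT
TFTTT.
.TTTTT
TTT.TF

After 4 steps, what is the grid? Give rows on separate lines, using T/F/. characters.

Step 1: 6 trees catch fire, 2 burn out
  TT.TTT
  .FTTTT
  F.FTT.
  .FTTTF
  TTT.F.
Step 2: 6 trees catch fire, 6 burn out
  TF.TTT
  ..FTTT
  ...FT.
  ..FTF.
  TFT...
Step 3: 6 trees catch fire, 6 burn out
  F..TTT
  ...FTT
  ....F.
  ...F..
  F.F...
Step 4: 2 trees catch fire, 6 burn out
  ...FTT
  ....FT
  ......
  ......
  ......

...FTT
....FT
......
......
......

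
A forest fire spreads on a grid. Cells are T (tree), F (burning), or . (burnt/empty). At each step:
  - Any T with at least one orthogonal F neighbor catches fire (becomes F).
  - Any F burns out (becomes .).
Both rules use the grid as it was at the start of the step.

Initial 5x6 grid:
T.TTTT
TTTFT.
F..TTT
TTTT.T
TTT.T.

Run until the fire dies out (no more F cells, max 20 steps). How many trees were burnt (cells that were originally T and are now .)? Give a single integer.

Step 1: +6 fires, +2 burnt (F count now 6)
Step 2: +8 fires, +6 burnt (F count now 8)
Step 3: +4 fires, +8 burnt (F count now 4)
Step 4: +2 fires, +4 burnt (F count now 2)
Step 5: +0 fires, +2 burnt (F count now 0)
Fire out after step 5
Initially T: 21, now '.': 29
Total burnt (originally-T cells now '.'): 20

Answer: 20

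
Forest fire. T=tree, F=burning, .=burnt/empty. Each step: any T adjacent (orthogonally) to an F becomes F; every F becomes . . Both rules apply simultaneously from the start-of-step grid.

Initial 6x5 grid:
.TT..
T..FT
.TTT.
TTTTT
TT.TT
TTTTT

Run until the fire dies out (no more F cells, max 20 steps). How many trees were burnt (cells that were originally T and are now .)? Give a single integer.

Answer: 18

Derivation:
Step 1: +2 fires, +1 burnt (F count now 2)
Step 2: +2 fires, +2 burnt (F count now 2)
Step 3: +4 fires, +2 burnt (F count now 4)
Step 4: +3 fires, +4 burnt (F count now 3)
Step 5: +4 fires, +3 burnt (F count now 4)
Step 6: +2 fires, +4 burnt (F count now 2)
Step 7: +1 fires, +2 burnt (F count now 1)
Step 8: +0 fires, +1 burnt (F count now 0)
Fire out after step 8
Initially T: 21, now '.': 27
Total burnt (originally-T cells now '.'): 18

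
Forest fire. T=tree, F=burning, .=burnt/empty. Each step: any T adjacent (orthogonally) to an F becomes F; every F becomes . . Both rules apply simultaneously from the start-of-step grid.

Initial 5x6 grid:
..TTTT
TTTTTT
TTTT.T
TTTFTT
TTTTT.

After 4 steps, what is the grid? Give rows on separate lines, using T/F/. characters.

Step 1: 4 trees catch fire, 1 burn out
  ..TTTT
  TTTTTT
  TTTF.T
  TTF.FT
  TTTFT.
Step 2: 6 trees catch fire, 4 burn out
  ..TTTT
  TTTFTT
  TTF..T
  TF...F
  TTF.F.
Step 3: 7 trees catch fire, 6 burn out
  ..TFTT
  TTF.FT
  TF...F
  F.....
  TF....
Step 4: 6 trees catch fire, 7 burn out
  ..F.FT
  TF...F
  F.....
  ......
  F.....

..F.FT
TF...F
F.....
......
F.....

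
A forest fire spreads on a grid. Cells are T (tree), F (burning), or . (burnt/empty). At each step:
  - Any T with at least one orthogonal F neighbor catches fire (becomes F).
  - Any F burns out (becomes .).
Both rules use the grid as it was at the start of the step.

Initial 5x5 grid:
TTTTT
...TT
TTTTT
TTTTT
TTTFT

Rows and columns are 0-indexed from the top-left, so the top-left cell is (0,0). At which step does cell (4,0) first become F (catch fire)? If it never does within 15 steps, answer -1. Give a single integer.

Step 1: cell (4,0)='T' (+3 fires, +1 burnt)
Step 2: cell (4,0)='T' (+4 fires, +3 burnt)
Step 3: cell (4,0)='F' (+5 fires, +4 burnt)
  -> target ignites at step 3
Step 4: cell (4,0)='.' (+4 fires, +5 burnt)
Step 5: cell (4,0)='.' (+3 fires, +4 burnt)
Step 6: cell (4,0)='.' (+1 fires, +3 burnt)
Step 7: cell (4,0)='.' (+1 fires, +1 burnt)
Step 8: cell (4,0)='.' (+0 fires, +1 burnt)
  fire out at step 8

3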